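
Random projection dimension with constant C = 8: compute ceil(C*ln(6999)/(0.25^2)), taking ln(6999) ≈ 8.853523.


ln(6999) ≈ 8.853523.
eps^2 = 0.25^2 = 0.0625.
C*ln(N)/eps^2 ≈ 8*8.853523/0.0625 ≈ 1133.2509.
m = ceil(1133.2509) = 1134.

1134


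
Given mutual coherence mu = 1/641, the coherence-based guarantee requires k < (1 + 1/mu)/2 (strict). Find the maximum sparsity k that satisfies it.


1/mu = 641.
1 + 1/mu = 642.
(1 + 1/mu)/2 = 321 is an integer and the inequality is strict, so k_max = 321 - 1 = 320.

320


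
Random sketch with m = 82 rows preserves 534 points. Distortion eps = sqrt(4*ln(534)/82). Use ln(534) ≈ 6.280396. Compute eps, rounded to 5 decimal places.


ln(534) ≈ 6.280396.
4*ln(N)/m ≈ 4*6.280396/82 ≈ 0.30636078.
eps = sqrt(0.30636078) ≈ 0.5534987 ≈ 0.55350.

0.55350


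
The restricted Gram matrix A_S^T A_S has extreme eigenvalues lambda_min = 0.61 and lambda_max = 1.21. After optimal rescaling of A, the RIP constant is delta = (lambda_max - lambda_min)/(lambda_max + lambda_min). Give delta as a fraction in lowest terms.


lambda_max - lambda_min = 1.21 - 0.61 = 0.60.
lambda_max + lambda_min = 1.21 + 0.61 = 1.82.
delta = 0.60/1.82 = 60/182 = 30/91.

30/91


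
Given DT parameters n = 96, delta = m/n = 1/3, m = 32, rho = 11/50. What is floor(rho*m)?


m = 1/3*96 = 32.
rho = 11/50.
rho*m = 11/50*32 = 7.04.
k = floor(7.04) = 7.

7


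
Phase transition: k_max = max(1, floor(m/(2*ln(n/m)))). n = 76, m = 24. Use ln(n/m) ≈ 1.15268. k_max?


n/m = 76/24 = 19/6.
ln(n/m) ≈ 1.15268.
2*ln(n/m) ≈ 2.30536.
m/(2*ln(n/m)) ≈ 24/2.30536 ≈ 10.4105.
floor = 10.
k_max = max(1, 10) = 10.

10


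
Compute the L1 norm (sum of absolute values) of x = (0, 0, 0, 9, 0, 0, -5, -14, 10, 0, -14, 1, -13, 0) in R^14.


Non-zero entries: [(3, 9), (6, -5), (7, -14), (8, 10), (10, -14), (11, 1), (12, -13)]
Absolute values: [9, 5, 14, 10, 14, 1, 13]
||x||_1 = sum = 66.

66


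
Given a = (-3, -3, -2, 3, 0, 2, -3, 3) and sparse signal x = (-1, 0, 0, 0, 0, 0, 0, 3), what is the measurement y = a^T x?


Non-zero terms: ['-3*-1', '3*3']
Products: [3, 9]
y = sum = 12.

12


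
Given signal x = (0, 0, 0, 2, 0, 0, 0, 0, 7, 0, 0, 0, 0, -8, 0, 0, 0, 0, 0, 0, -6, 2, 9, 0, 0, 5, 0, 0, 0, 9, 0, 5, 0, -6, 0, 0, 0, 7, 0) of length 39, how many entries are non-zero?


Non-zero positions: [3, 8, 13, 20, 21, 22, 25, 29, 31, 33, 37].
Sparsity = 11.

11


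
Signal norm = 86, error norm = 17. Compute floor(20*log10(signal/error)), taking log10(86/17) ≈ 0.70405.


||x||/||e|| = 86/17.
log10(86/17) ≈ 0.70405.
20*log10(||x||/||e||) ≈ 20*0.70405 = 14.081.
floor(14.081) = 14.

14


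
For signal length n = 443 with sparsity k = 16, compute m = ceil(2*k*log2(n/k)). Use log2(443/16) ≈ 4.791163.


log2(n/k) = log2(443/16) ≈ 4.791163.
2*k*log2(n/k) ≈ 2*16*4.791163 = 153.317216.
m = ceil(153.317216) = 154.

154


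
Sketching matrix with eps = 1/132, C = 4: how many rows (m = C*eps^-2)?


1/eps = 132.
(1/eps)^2 = 17424.
m = 4*17424 = 69696.

69696


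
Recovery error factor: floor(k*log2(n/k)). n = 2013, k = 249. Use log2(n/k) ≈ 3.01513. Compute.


log2(n/k) = log2(2013/249) ≈ 3.01513.
k*log2(n/k) ≈ 249*3.01513 = 750.76737.
floor(750.76737) = 750.

750


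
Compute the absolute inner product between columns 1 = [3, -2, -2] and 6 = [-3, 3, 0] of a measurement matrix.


Inner product: 3*-3 + -2*3 + -2*0
Products: [-9, -6, 0]
Sum = -15.
|dot| = 15.

15


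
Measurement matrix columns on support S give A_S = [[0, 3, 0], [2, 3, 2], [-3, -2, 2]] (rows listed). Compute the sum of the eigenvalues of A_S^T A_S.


Sum of eigenvalues of A_S^T A_S = trace(A_S^T A_S) = sum of squared column norms of A_S.
A_S^T A_S diagonal: [13, 22, 8].
trace = 13 + 22 + 8 = 43.

43


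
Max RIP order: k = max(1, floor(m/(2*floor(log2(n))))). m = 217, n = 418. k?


floor(log2(418)) = 8.
2*8 = 16.
m/(2*floor(log2(n))) = 217/16 ≈ 13.5625.
floor = 13.
k = max(1, 13) = 13.

13


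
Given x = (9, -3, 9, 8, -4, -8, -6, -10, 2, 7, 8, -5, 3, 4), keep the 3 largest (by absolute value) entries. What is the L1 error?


Sorted |x_i| descending: [10, 9, 9, 8, 8, 8, 7, 6, 5, 4, 4, 3, 3, 2]
Keep top 3: [10, 9, 9]
Tail entries: [8, 8, 8, 7, 6, 5, 4, 4, 3, 3, 2]
L1 error = sum of tail = 58.

58


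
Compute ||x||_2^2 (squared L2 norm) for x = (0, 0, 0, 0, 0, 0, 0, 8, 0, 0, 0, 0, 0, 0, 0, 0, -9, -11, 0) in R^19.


Non-zero entries: [(7, 8), (16, -9), (17, -11)]
Squares: [64, 81, 121]
||x||_2^2 = sum = 266.

266


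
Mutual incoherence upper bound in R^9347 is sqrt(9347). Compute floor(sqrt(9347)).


96^2 = 9216 <= 9347 < 9409 = 97^2, so 96 <= sqrt(9347) < 97.
floor(sqrt(9347)) = 96.

96


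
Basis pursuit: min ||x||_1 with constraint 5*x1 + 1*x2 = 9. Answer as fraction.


Axis intercepts:
  x1 = 9/5, x2 = 0: L1 = 9/5
  x1 = 0, x2 = 9: L1 = 9
x* = (9/5, 0)
||x*||_1 = 9/5.

9/5


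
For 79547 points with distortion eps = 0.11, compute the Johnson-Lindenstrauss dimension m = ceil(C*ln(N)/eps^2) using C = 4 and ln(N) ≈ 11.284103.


ln(79547) ≈ 11.284103.
eps^2 = 0.11^2 = 0.0121.
C*ln(N)/eps^2 ≈ 4*11.284103/0.0121 ≈ 3730.282.
m = ceil(3730.282) = 3731.

3731


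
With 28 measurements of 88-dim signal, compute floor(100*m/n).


100*m/n = 100*28/88 ≈ 31.8182.
floor = 31.

31


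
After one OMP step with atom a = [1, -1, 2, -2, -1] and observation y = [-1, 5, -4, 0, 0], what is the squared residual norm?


a^T a = 11.
a^T y = -14.
coeff = -14/11 = -14/11.
||r||^2 = 266/11.

266/11


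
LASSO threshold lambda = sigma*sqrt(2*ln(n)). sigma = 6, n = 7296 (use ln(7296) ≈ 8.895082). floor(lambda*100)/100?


ln(7296) ≈ 8.895082.
2*ln(n) ≈ 17.790164.
sqrt(2*ln(n)) ≈ sqrt(17.790164) ≈ 4.217839.
lambda ≈ 6*4.217839 = 25.307034.
floor(lambda*100)/100 = 25.30.

25.30


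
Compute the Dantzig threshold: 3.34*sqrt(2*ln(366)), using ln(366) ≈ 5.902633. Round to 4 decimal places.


ln(366) ≈ 5.902633.
2*ln(n) ≈ 11.805266.
sqrt(2*ln(n)) ≈ sqrt(11.805266) ≈ 3.435879.
threshold ≈ 3.34*3.435879 = 11.47583586 ≈ 11.4758.

11.4758


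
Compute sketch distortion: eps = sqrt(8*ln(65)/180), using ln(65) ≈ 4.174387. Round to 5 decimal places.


ln(65) ≈ 4.174387.
8*ln(N)/m ≈ 8*4.174387/180 ≈ 0.18552831.
eps = sqrt(0.18552831) ≈ 0.43073 ≈ 0.43073.

0.43073


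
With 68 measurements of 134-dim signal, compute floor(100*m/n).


100*m/n = 100*68/134 ≈ 50.7463.
floor = 50.

50


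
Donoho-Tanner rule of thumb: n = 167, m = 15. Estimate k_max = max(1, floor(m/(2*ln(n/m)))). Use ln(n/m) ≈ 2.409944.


n/m = 167/15.
ln(n/m) ≈ 2.409944.
2*ln(n/m) ≈ 4.819888.
m/(2*ln(n/m)) ≈ 15/4.819888 ≈ 3.1121.
floor = 3.
k_max = max(1, 3) = 3.

3


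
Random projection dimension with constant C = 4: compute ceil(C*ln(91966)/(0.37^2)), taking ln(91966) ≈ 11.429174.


ln(91966) ≈ 11.429174.
eps^2 = 0.37^2 = 0.1369.
C*ln(N)/eps^2 ≈ 4*11.429174/0.1369 ≈ 333.9423.
m = ceil(333.9423) = 334.

334


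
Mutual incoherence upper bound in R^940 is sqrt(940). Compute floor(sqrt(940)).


30^2 = 900 <= 940 < 961 = 31^2, so 30 <= sqrt(940) < 31.
floor(sqrt(940)) = 30.

30


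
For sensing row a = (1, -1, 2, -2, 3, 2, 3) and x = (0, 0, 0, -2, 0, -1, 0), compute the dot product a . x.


Non-zero terms: ['-2*-2', '2*-1']
Products: [4, -2]
y = sum = 2.

2


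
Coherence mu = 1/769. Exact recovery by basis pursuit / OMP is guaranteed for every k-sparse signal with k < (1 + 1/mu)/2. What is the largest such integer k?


1/mu = 769.
1 + 1/mu = 770.
(1 + 1/mu)/2 = 385 is an integer and the inequality is strict, so k_max = 385 - 1 = 384.

384


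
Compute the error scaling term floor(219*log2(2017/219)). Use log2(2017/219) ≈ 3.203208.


log2(n/k) = log2(2017/219) ≈ 3.203208.
k*log2(n/k) ≈ 219*3.203208 = 701.502552.
floor(701.502552) = 701.

701


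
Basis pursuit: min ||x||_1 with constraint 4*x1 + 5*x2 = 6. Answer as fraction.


Axis intercepts:
  x1 = 3/2, x2 = 0: L1 = 3/2
  x1 = 0, x2 = 6/5: L1 = 6/5
x* = (0, 6/5)
||x*||_1 = 6/5.

6/5


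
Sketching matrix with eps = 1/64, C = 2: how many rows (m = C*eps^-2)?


1/eps = 64.
(1/eps)^2 = 4096.
m = 2*4096 = 8192.

8192


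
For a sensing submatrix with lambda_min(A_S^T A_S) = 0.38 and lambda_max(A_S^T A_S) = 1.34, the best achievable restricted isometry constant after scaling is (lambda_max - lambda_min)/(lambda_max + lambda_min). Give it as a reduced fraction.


lambda_max - lambda_min = 1.34 - 0.38 = 0.96.
lambda_max + lambda_min = 1.34 + 0.38 = 1.72.
delta = 0.96/1.72 = 96/172 = 24/43.

24/43


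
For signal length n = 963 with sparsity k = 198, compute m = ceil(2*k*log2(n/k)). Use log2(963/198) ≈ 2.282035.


log2(n/k) = log2(963/198) ≈ 2.282035.
2*k*log2(n/k) ≈ 2*198*2.282035 = 903.68586.
m = ceil(903.68586) = 904.

904


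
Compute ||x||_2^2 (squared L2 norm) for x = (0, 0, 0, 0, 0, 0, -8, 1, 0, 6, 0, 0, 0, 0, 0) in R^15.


Non-zero entries: [(6, -8), (7, 1), (9, 6)]
Squares: [64, 1, 36]
||x||_2^2 = sum = 101.

101


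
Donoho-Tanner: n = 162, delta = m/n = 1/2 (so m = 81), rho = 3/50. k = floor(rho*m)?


m = 1/2*162 = 81.
rho = 3/50.
rho*m = 3/50*81 = 4.86.
k = floor(4.86) = 4.

4


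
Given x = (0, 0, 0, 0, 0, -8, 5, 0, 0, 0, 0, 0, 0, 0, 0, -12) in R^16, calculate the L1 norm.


Non-zero entries: [(5, -8), (6, 5), (15, -12)]
Absolute values: [8, 5, 12]
||x||_1 = sum = 25.

25


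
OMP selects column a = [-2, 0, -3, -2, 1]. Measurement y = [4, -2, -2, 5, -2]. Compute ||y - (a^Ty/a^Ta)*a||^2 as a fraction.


a^T a = 18.
a^T y = -14.
coeff = -14/18 = -7/9.
||r||^2 = 379/9.

379/9


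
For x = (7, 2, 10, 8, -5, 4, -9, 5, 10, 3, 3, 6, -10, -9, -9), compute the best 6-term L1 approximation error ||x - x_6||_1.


Sorted |x_i| descending: [10, 10, 10, 9, 9, 9, 8, 7, 6, 5, 5, 4, 3, 3, 2]
Keep top 6: [10, 10, 10, 9, 9, 9]
Tail entries: [8, 7, 6, 5, 5, 4, 3, 3, 2]
L1 error = sum of tail = 43.

43


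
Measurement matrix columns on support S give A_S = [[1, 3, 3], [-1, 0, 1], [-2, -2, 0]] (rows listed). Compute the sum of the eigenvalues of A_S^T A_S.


Sum of eigenvalues of A_S^T A_S = trace(A_S^T A_S) = sum of squared column norms of A_S.
A_S^T A_S diagonal: [6, 13, 10].
trace = 6 + 13 + 10 = 29.

29


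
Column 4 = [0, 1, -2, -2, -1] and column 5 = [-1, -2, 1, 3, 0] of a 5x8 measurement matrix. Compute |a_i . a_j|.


Inner product: 0*-1 + 1*-2 + -2*1 + -2*3 + -1*0
Products: [0, -2, -2, -6, 0]
Sum = -10.
|dot| = 10.

10


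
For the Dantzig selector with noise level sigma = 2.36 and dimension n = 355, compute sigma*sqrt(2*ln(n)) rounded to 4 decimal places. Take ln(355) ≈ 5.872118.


ln(355) ≈ 5.872118.
2*ln(n) ≈ 11.744236.
sqrt(2*ln(n)) ≈ sqrt(11.744236) ≈ 3.426986.
threshold ≈ 2.36*3.426986 = 8.08768696 ≈ 8.0877.

8.0877


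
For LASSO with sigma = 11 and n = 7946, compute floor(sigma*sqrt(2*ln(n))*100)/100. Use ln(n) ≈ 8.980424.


ln(7946) ≈ 8.980424.
2*ln(n) ≈ 17.960848.
sqrt(2*ln(n)) ≈ sqrt(17.960848) ≈ 4.238024.
lambda ≈ 11*4.238024 = 46.618264.
floor(lambda*100)/100 = 46.61.

46.61


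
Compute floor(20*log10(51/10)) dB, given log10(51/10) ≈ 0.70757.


||x||/||e|| = 51/10.
log10(51/10) ≈ 0.70757.
20*log10(||x||/||e||) ≈ 20*0.70757 = 14.1514.
floor(14.1514) = 14.

14


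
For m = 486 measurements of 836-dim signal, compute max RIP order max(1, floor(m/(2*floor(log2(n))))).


floor(log2(836)) = 9.
2*9 = 18.
m/(2*floor(log2(n))) = 486/18 ≈ 27.0.
floor = 27.
k = max(1, 27) = 27.

27


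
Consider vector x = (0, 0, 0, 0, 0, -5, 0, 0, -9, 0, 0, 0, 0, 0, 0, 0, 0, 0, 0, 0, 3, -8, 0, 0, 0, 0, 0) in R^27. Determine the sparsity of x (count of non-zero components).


Non-zero positions: [5, 8, 20, 21].
Sparsity = 4.

4


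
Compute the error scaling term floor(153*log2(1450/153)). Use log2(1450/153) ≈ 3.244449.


log2(n/k) = log2(1450/153) ≈ 3.244449.
k*log2(n/k) ≈ 153*3.244449 = 496.400697.
floor(496.400697) = 496.

496


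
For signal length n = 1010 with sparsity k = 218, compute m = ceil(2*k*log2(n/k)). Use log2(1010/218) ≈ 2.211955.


log2(n/k) = log2(1010/218) ≈ 2.211955.
2*k*log2(n/k) ≈ 2*218*2.211955 = 964.41238.
m = ceil(964.41238) = 965.

965


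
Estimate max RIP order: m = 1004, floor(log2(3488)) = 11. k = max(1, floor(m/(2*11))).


floor(log2(3488)) = 11.
2*11 = 22.
m/(2*floor(log2(n))) = 1004/22 ≈ 45.6364.
floor = 45.
k = max(1, 45) = 45.

45


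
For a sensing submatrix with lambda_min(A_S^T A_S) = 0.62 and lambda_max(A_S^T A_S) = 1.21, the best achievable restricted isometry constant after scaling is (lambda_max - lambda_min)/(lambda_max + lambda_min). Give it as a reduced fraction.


lambda_max - lambda_min = 1.21 - 0.62 = 0.59.
lambda_max + lambda_min = 1.21 + 0.62 = 1.83.
delta = 0.59/1.83 = 59/183.

59/183


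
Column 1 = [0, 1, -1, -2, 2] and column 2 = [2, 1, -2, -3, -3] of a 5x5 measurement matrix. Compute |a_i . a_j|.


Inner product: 0*2 + 1*1 + -1*-2 + -2*-3 + 2*-3
Products: [0, 1, 2, 6, -6]
Sum = 3.
|dot| = 3.

3


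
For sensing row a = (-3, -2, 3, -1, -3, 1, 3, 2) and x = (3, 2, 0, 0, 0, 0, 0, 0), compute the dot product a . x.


Non-zero terms: ['-3*3', '-2*2']
Products: [-9, -4]
y = sum = -13.

-13


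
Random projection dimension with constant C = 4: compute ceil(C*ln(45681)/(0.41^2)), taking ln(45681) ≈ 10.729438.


ln(45681) ≈ 10.729438.
eps^2 = 0.41^2 = 0.1681.
C*ln(N)/eps^2 ≈ 4*10.729438/0.1681 ≈ 255.3108.
m = ceil(255.3108) = 256.

256


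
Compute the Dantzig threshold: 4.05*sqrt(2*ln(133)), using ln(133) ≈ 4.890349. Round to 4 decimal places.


ln(133) ≈ 4.890349.
2*ln(n) ≈ 9.780698.
sqrt(2*ln(n)) ≈ sqrt(9.780698) ≈ 3.127411.
threshold ≈ 4.05*3.127411 = 12.66601455 ≈ 12.6660.

12.6660


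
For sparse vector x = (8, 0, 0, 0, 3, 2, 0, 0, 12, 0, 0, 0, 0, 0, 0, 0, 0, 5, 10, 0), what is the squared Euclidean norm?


Non-zero entries: [(0, 8), (4, 3), (5, 2), (8, 12), (17, 5), (18, 10)]
Squares: [64, 9, 4, 144, 25, 100]
||x||_2^2 = sum = 346.

346


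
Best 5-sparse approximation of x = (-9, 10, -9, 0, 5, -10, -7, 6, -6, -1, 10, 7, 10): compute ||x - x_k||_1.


Sorted |x_i| descending: [10, 10, 10, 10, 9, 9, 7, 7, 6, 6, 5, 1, 0]
Keep top 5: [10, 10, 10, 10, 9]
Tail entries: [9, 7, 7, 6, 6, 5, 1, 0]
L1 error = sum of tail = 41.

41


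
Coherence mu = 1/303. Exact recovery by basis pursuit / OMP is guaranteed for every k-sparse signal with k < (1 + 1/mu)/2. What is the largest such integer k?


1/mu = 303.
1 + 1/mu = 304.
(1 + 1/mu)/2 = 152 is an integer and the inequality is strict, so k_max = 152 - 1 = 151.

151


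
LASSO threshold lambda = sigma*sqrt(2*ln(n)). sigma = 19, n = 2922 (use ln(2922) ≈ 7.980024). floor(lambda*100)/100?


ln(2922) ≈ 7.980024.
2*ln(n) ≈ 15.960048.
sqrt(2*ln(n)) ≈ sqrt(15.960048) ≈ 3.995003.
lambda ≈ 19*3.995003 = 75.905057.
floor(lambda*100)/100 = 75.90.

75.90


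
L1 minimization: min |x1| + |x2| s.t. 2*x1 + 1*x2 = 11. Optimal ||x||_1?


Axis intercepts:
  x1 = 11/2, x2 = 0: L1 = 11/2
  x1 = 0, x2 = 11: L1 = 11
x* = (11/2, 0)
||x*||_1 = 11/2.

11/2


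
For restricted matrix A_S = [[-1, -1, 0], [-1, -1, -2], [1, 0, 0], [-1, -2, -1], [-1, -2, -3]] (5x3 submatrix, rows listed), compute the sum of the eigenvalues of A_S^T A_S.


Sum of eigenvalues of A_S^T A_S = trace(A_S^T A_S) = sum of squared column norms of A_S.
A_S^T A_S diagonal: [5, 10, 14].
trace = 5 + 10 + 14 = 29.

29


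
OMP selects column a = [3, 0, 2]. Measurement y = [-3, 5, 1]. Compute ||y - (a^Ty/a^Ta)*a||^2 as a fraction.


a^T a = 13.
a^T y = -7.
coeff = -7/13 = -7/13.
||r||^2 = 406/13.

406/13


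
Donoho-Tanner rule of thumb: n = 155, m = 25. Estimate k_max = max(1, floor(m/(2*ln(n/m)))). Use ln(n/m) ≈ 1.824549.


n/m = 155/25 = 31/5.
ln(n/m) ≈ 1.824549.
2*ln(n/m) ≈ 3.649098.
m/(2*ln(n/m)) ≈ 25/3.649098 ≈ 6.851.
floor = 6.
k_max = max(1, 6) = 6.

6


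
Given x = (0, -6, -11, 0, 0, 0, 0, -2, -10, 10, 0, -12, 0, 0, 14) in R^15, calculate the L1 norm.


Non-zero entries: [(1, -6), (2, -11), (7, -2), (8, -10), (9, 10), (11, -12), (14, 14)]
Absolute values: [6, 11, 2, 10, 10, 12, 14]
||x||_1 = sum = 65.

65


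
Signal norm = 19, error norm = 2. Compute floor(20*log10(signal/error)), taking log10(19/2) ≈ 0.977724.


||x||/||e|| = 19/2.
log10(19/2) ≈ 0.977724.
20*log10(||x||/||e||) ≈ 20*0.977724 = 19.55448.
floor(19.55448) = 19.

19


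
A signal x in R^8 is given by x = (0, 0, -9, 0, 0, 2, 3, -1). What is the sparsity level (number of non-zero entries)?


Non-zero positions: [2, 5, 6, 7].
Sparsity = 4.

4


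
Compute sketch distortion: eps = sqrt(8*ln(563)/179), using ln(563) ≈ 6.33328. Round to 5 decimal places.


ln(563) ≈ 6.33328.
8*ln(N)/m ≈ 8*6.33328/179 ≈ 0.28305162.
eps = sqrt(0.28305162) ≈ 0.532026 ≈ 0.53203.

0.53203


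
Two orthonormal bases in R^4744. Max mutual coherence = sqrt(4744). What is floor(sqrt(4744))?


68^2 = 4624 <= 4744 < 4761 = 69^2, so 68 <= sqrt(4744) < 69.
floor(sqrt(4744)) = 68.

68


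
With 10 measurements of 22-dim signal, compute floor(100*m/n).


100*m/n = 100*10/22 ≈ 45.4545.
floor = 45.

45


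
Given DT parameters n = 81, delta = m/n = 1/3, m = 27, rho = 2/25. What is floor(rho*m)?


m = 1/3*81 = 27.
rho = 2/25.
rho*m = 2/25*27 = 2.16.
k = floor(2.16) = 2.

2


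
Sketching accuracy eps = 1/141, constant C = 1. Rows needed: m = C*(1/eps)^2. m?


1/eps = 141.
(1/eps)^2 = 19881.
m = 1*19881 = 19881.

19881


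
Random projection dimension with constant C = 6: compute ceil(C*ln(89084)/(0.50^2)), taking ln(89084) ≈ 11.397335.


ln(89084) ≈ 11.397335.
eps^2 = 0.50^2 = 0.25.
C*ln(N)/eps^2 ≈ 6*11.397335/0.25 ≈ 273.536.
m = ceil(273.536) = 274.

274


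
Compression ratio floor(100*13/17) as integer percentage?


100*m/n = 100*13/17 ≈ 76.4706.
floor = 76.

76


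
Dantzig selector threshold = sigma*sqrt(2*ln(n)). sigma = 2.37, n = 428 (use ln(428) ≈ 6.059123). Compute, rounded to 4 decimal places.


ln(428) ≈ 6.059123.
2*ln(n) ≈ 12.118246.
sqrt(2*ln(n)) ≈ sqrt(12.118246) ≈ 3.481127.
threshold ≈ 2.37*3.481127 = 8.25027099 ≈ 8.2503.

8.2503


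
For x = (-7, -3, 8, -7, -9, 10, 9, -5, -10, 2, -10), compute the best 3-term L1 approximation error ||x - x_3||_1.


Sorted |x_i| descending: [10, 10, 10, 9, 9, 8, 7, 7, 5, 3, 2]
Keep top 3: [10, 10, 10]
Tail entries: [9, 9, 8, 7, 7, 5, 3, 2]
L1 error = sum of tail = 50.

50


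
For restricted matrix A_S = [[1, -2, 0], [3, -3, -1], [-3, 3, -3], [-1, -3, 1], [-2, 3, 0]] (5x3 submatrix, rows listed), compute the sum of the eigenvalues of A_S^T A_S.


Sum of eigenvalues of A_S^T A_S = trace(A_S^T A_S) = sum of squared column norms of A_S.
A_S^T A_S diagonal: [24, 40, 11].
trace = 24 + 40 + 11 = 75.

75


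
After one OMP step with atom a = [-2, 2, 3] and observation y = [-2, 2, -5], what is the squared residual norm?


a^T a = 17.
a^T y = -7.
coeff = -7/17 = -7/17.
||r||^2 = 512/17.

512/17


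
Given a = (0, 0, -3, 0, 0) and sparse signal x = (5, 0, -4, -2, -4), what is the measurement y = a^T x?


Non-zero terms: ['0*5', '-3*-4', '0*-2', '0*-4']
Products: [0, 12, 0, 0]
y = sum = 12.

12


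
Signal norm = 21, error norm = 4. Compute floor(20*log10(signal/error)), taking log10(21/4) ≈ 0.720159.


||x||/||e|| = 21/4.
log10(21/4) ≈ 0.720159.
20*log10(||x||/||e||) ≈ 20*0.720159 = 14.40318.
floor(14.40318) = 14.

14


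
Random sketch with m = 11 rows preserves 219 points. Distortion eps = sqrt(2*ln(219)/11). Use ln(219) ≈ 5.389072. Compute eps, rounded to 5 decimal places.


ln(219) ≈ 5.389072.
2*ln(N)/m ≈ 2*5.389072/11 ≈ 0.97983127.
eps = sqrt(0.97983127) ≈ 0.9898643 ≈ 0.98986.

0.98986


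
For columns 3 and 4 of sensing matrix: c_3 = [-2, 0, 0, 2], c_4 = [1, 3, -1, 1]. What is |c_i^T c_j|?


Inner product: -2*1 + 0*3 + 0*-1 + 2*1
Products: [-2, 0, 0, 2]
Sum = 0.
|dot| = 0.

0


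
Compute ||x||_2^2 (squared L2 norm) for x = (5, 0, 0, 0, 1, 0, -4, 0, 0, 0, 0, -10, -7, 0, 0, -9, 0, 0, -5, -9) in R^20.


Non-zero entries: [(0, 5), (4, 1), (6, -4), (11, -10), (12, -7), (15, -9), (18, -5), (19, -9)]
Squares: [25, 1, 16, 100, 49, 81, 25, 81]
||x||_2^2 = sum = 378.

378


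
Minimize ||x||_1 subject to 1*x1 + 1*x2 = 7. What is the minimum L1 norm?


Axis intercepts:
  x1 = 7, x2 = 0: L1 = 7
  x1 = 0, x2 = 7: L1 = 7
x* = (7, 0)
||x*||_1 = 7.

7


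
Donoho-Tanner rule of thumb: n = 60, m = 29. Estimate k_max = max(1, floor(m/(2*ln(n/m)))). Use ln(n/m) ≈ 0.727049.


n/m = 60/29.
ln(n/m) ≈ 0.727049.
2*ln(n/m) ≈ 1.454098.
m/(2*ln(n/m)) ≈ 29/1.454098 ≈ 19.9436.
floor = 19.
k_max = max(1, 19) = 19.

19


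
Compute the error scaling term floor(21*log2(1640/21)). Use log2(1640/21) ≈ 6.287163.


log2(n/k) = log2(1640/21) ≈ 6.287163.
k*log2(n/k) ≈ 21*6.287163 = 132.030423.
floor(132.030423) = 132.

132


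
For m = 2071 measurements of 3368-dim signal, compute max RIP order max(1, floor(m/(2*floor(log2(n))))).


floor(log2(3368)) = 11.
2*11 = 22.
m/(2*floor(log2(n))) = 2071/22 ≈ 94.1364.
floor = 94.
k = max(1, 94) = 94.

94


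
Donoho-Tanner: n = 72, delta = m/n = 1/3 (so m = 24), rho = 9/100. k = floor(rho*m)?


m = 1/3*72 = 24.
rho = 9/100.
rho*m = 9/100*24 = 2.16.
k = floor(2.16) = 2.

2


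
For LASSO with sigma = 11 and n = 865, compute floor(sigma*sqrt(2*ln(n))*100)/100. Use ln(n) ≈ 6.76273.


ln(865) ≈ 6.76273.
2*ln(n) ≈ 13.52546.
sqrt(2*ln(n)) ≈ sqrt(13.52546) ≈ 3.677698.
lambda ≈ 11*3.677698 = 40.454678.
floor(lambda*100)/100 = 40.45.

40.45


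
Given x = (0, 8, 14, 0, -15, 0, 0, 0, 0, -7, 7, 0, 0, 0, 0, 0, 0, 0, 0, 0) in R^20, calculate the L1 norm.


Non-zero entries: [(1, 8), (2, 14), (4, -15), (9, -7), (10, 7)]
Absolute values: [8, 14, 15, 7, 7]
||x||_1 = sum = 51.

51


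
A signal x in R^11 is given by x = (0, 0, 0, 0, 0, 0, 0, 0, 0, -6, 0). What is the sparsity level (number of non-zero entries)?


Non-zero positions: [9].
Sparsity = 1.

1


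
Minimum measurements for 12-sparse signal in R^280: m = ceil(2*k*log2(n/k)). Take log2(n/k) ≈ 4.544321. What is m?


log2(n/k) = log2(280/12) ≈ 4.544321.
2*k*log2(n/k) ≈ 2*12*4.544321 = 109.063704.
m = ceil(109.063704) = 110.

110


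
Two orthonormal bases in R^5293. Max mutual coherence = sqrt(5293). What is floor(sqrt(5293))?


72^2 = 5184 <= 5293 < 5329 = 73^2, so 72 <= sqrt(5293) < 73.
floor(sqrt(5293)) = 72.

72


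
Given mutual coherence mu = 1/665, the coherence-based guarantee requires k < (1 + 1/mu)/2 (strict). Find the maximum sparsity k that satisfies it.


1/mu = 665.
1 + 1/mu = 666.
(1 + 1/mu)/2 = 333 is an integer and the inequality is strict, so k_max = 333 - 1 = 332.

332


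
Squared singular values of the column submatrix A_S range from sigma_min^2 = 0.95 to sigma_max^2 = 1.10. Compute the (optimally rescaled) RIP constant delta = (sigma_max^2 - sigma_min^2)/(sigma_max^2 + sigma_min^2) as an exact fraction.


lambda_max - lambda_min = 1.10 - 0.95 = 0.15.
lambda_max + lambda_min = 1.10 + 0.95 = 2.05.
delta = 0.15/2.05 = 15/205 = 3/41.

3/41


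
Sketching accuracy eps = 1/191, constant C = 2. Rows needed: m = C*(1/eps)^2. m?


1/eps = 191.
(1/eps)^2 = 36481.
m = 2*36481 = 72962.

72962


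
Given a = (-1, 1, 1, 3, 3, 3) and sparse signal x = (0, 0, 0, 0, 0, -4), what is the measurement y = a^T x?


Non-zero terms: ['3*-4']
Products: [-12]
y = sum = -12.

-12


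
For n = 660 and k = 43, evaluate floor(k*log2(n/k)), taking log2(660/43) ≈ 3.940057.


log2(n/k) = log2(660/43) ≈ 3.940057.
k*log2(n/k) ≈ 43*3.940057 = 169.422451.
floor(169.422451) = 169.

169


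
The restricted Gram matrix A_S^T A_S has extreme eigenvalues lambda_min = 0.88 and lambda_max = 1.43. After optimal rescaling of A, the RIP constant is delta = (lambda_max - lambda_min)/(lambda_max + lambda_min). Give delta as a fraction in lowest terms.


lambda_max - lambda_min = 1.43 - 0.88 = 0.55.
lambda_max + lambda_min = 1.43 + 0.88 = 2.31.
delta = 0.55/2.31 = 55/231 = 5/21.

5/21


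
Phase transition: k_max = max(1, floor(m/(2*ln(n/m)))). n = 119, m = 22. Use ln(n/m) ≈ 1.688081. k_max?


n/m = 119/22.
ln(n/m) ≈ 1.688081.
2*ln(n/m) ≈ 3.376162.
m/(2*ln(n/m)) ≈ 22/3.376162 ≈ 6.5163.
floor = 6.
k_max = max(1, 6) = 6.

6


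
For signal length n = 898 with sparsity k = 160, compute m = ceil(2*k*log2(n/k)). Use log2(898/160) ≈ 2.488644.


log2(n/k) = log2(898/160) ≈ 2.488644.
2*k*log2(n/k) ≈ 2*160*2.488644 = 796.36608.
m = ceil(796.36608) = 797.

797


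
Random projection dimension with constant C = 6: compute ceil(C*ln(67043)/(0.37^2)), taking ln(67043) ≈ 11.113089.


ln(67043) ≈ 11.113089.
eps^2 = 0.37^2 = 0.1369.
C*ln(N)/eps^2 ≈ 6*11.113089/0.1369 ≈ 487.0601.
m = ceil(487.0601) = 488.

488


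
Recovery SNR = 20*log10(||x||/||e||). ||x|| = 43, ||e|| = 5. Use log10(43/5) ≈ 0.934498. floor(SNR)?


||x||/||e|| = 43/5.
log10(43/5) ≈ 0.934498.
20*log10(||x||/||e||) ≈ 20*0.934498 = 18.68996.
floor(18.68996) = 18.

18


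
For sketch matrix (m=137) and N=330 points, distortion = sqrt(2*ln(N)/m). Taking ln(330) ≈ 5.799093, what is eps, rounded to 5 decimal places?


ln(330) ≈ 5.799093.
2*ln(N)/m ≈ 2*5.799093/137 ≈ 0.08465829.
eps = sqrt(0.08465829) ≈ 0.290961 ≈ 0.29096.

0.29096


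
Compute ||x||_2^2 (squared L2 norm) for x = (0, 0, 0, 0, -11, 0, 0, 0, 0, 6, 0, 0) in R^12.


Non-zero entries: [(4, -11), (9, 6)]
Squares: [121, 36]
||x||_2^2 = sum = 157.

157


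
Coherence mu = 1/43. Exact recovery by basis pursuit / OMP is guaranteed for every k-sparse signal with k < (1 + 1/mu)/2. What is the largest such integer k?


1/mu = 43.
1 + 1/mu = 44.
(1 + 1/mu)/2 = 22 is an integer and the inequality is strict, so k_max = 22 - 1 = 21.

21


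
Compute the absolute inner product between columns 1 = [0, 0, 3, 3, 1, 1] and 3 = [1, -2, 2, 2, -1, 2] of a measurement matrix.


Inner product: 0*1 + 0*-2 + 3*2 + 3*2 + 1*-1 + 1*2
Products: [0, 0, 6, 6, -1, 2]
Sum = 13.
|dot| = 13.

13


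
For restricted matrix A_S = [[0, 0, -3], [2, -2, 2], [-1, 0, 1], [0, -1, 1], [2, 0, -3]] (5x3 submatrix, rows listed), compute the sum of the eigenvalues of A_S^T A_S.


Sum of eigenvalues of A_S^T A_S = trace(A_S^T A_S) = sum of squared column norms of A_S.
A_S^T A_S diagonal: [9, 5, 24].
trace = 9 + 5 + 24 = 38.

38


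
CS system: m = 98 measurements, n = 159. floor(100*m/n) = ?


100*m/n = 100*98/159 ≈ 61.6352.
floor = 61.

61


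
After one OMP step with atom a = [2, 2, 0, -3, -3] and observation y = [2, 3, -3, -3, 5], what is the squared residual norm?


a^T a = 26.
a^T y = 4.
coeff = 4/26 = 2/13.
||r||^2 = 720/13.

720/13


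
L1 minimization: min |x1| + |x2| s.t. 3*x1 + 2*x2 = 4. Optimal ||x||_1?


Axis intercepts:
  x1 = 4/3, x2 = 0: L1 = 4/3
  x1 = 0, x2 = 2: L1 = 2
x* = (4/3, 0)
||x*||_1 = 4/3.

4/3


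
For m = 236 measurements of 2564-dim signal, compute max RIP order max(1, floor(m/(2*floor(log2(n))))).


floor(log2(2564)) = 11.
2*11 = 22.
m/(2*floor(log2(n))) = 236/22 ≈ 10.7273.
floor = 10.
k = max(1, 10) = 10.

10


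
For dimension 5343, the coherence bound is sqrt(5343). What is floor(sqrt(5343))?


73^2 = 5329 <= 5343 < 5476 = 74^2, so 73 <= sqrt(5343) < 74.
floor(sqrt(5343)) = 73.

73


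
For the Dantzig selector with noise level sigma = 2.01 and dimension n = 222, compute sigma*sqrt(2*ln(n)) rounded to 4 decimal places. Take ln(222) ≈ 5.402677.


ln(222) ≈ 5.402677.
2*ln(n) ≈ 10.805354.
sqrt(2*ln(n)) ≈ sqrt(10.805354) ≈ 3.28715.
threshold ≈ 2.01*3.28715 = 6.6071715 ≈ 6.6072.

6.6072


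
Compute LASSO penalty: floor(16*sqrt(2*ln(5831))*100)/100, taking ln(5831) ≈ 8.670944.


ln(5831) ≈ 8.670944.
2*ln(n) ≈ 17.341888.
sqrt(2*ln(n)) ≈ sqrt(17.341888) ≈ 4.164359.
lambda ≈ 16*4.164359 = 66.629744.
floor(lambda*100)/100 = 66.62.

66.62


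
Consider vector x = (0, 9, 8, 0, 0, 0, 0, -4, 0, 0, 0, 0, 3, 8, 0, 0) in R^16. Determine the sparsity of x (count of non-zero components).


Non-zero positions: [1, 2, 7, 12, 13].
Sparsity = 5.

5


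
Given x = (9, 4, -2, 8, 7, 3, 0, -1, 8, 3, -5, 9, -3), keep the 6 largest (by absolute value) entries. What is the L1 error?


Sorted |x_i| descending: [9, 9, 8, 8, 7, 5, 4, 3, 3, 3, 2, 1, 0]
Keep top 6: [9, 9, 8, 8, 7, 5]
Tail entries: [4, 3, 3, 3, 2, 1, 0]
L1 error = sum of tail = 16.

16


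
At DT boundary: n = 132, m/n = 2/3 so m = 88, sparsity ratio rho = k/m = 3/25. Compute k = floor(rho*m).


m = 2/3*132 = 88.
rho = 3/25.
rho*m = 3/25*88 = 10.56.
k = floor(10.56) = 10.

10


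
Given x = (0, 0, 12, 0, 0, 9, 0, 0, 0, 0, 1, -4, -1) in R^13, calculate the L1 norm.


Non-zero entries: [(2, 12), (5, 9), (10, 1), (11, -4), (12, -1)]
Absolute values: [12, 9, 1, 4, 1]
||x||_1 = sum = 27.

27


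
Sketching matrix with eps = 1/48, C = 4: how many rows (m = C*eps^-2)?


1/eps = 48.
(1/eps)^2 = 2304.
m = 4*2304 = 9216.

9216


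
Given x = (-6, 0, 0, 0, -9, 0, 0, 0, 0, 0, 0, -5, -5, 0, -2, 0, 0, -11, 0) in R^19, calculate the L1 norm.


Non-zero entries: [(0, -6), (4, -9), (11, -5), (12, -5), (14, -2), (17, -11)]
Absolute values: [6, 9, 5, 5, 2, 11]
||x||_1 = sum = 38.

38


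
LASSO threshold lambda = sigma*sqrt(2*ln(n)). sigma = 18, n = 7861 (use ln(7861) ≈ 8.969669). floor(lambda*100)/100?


ln(7861) ≈ 8.969669.
2*ln(n) ≈ 17.939338.
sqrt(2*ln(n)) ≈ sqrt(17.939338) ≈ 4.235486.
lambda ≈ 18*4.235486 = 76.238748.
floor(lambda*100)/100 = 76.23.

76.23


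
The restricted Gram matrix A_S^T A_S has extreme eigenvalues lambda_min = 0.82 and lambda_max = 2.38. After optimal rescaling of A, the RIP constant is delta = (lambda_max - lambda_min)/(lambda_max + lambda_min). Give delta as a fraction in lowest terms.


lambda_max - lambda_min = 2.38 - 0.82 = 1.56.
lambda_max + lambda_min = 2.38 + 0.82 = 3.20.
delta = 1.56/3.20 = 156/320 = 39/80.

39/80


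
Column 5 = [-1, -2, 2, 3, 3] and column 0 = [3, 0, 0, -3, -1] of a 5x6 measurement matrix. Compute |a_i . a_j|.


Inner product: -1*3 + -2*0 + 2*0 + 3*-3 + 3*-1
Products: [-3, 0, 0, -9, -3]
Sum = -15.
|dot| = 15.

15


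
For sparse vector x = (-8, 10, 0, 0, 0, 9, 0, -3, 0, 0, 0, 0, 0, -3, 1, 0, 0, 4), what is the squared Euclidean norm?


Non-zero entries: [(0, -8), (1, 10), (5, 9), (7, -3), (13, -3), (14, 1), (17, 4)]
Squares: [64, 100, 81, 9, 9, 1, 16]
||x||_2^2 = sum = 280.

280


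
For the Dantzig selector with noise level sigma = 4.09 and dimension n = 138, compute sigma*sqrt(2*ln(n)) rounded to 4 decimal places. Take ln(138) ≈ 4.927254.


ln(138) ≈ 4.927254.
2*ln(n) ≈ 9.854508.
sqrt(2*ln(n)) ≈ sqrt(9.854508) ≈ 3.139189.
threshold ≈ 4.09*3.139189 = 12.83928301 ≈ 12.8393.

12.8393


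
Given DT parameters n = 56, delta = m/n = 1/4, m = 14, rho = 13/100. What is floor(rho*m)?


m = 1/4*56 = 14.
rho = 13/100.
rho*m = 13/100*14 = 1.82.
k = floor(1.82) = 1.

1


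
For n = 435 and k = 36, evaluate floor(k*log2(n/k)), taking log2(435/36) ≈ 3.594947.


log2(n/k) = log2(435/36) ≈ 3.594947.
k*log2(n/k) ≈ 36*3.594947 = 129.418092.
floor(129.418092) = 129.

129


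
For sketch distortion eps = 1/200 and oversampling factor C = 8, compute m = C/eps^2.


1/eps = 200.
(1/eps)^2 = 40000.
m = 8*40000 = 320000.

320000


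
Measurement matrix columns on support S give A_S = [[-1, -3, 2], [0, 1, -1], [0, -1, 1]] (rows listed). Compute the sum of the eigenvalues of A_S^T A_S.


Sum of eigenvalues of A_S^T A_S = trace(A_S^T A_S) = sum of squared column norms of A_S.
A_S^T A_S diagonal: [1, 11, 6].
trace = 1 + 11 + 6 = 18.

18


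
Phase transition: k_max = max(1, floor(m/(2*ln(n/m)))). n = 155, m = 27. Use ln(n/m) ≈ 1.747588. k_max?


n/m = 155/27.
ln(n/m) ≈ 1.747588.
2*ln(n/m) ≈ 3.495176.
m/(2*ln(n/m)) ≈ 27/3.495176 ≈ 7.7249.
floor = 7.
k_max = max(1, 7) = 7.

7


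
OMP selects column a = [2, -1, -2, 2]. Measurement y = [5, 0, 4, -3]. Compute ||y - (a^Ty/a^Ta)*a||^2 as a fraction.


a^T a = 13.
a^T y = -4.
coeff = -4/13 = -4/13.
||r||^2 = 634/13.

634/13


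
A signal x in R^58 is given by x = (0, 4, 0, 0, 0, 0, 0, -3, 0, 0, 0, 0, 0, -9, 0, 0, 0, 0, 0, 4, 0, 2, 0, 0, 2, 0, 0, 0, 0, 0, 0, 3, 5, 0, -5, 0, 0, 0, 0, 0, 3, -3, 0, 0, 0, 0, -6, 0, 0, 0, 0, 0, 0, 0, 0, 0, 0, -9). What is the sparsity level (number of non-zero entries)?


Non-zero positions: [1, 7, 13, 19, 21, 24, 31, 32, 34, 40, 41, 46, 57].
Sparsity = 13.

13


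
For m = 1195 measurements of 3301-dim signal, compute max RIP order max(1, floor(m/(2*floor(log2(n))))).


floor(log2(3301)) = 11.
2*11 = 22.
m/(2*floor(log2(n))) = 1195/22 ≈ 54.3182.
floor = 54.
k = max(1, 54) = 54.

54


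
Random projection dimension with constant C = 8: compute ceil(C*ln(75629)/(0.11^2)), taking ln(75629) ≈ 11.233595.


ln(75629) ≈ 11.233595.
eps^2 = 0.11^2 = 0.0121.
C*ln(N)/eps^2 ≈ 8*11.233595/0.0121 ≈ 7427.1702.
m = ceil(7427.1702) = 7428.

7428


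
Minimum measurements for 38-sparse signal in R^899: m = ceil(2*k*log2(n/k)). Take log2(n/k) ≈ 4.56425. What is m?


log2(n/k) = log2(899/38) ≈ 4.56425.
2*k*log2(n/k) ≈ 2*38*4.56425 = 346.883.
m = ceil(346.883) = 347.

347


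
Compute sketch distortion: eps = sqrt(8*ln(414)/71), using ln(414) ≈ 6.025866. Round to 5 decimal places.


ln(414) ≈ 6.025866.
8*ln(N)/m ≈ 8*6.025866/71 ≈ 0.67897082.
eps = sqrt(0.67897082) ≈ 0.8239969 ≈ 0.82400.

0.82400


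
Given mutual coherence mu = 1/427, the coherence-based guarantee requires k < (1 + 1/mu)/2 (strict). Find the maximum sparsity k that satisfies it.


1/mu = 427.
1 + 1/mu = 428.
(1 + 1/mu)/2 = 214 is an integer and the inequality is strict, so k_max = 214 - 1 = 213.

213


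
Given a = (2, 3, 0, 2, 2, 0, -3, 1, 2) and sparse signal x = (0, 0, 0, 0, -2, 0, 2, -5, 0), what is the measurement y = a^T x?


Non-zero terms: ['2*-2', '-3*2', '1*-5']
Products: [-4, -6, -5]
y = sum = -15.

-15


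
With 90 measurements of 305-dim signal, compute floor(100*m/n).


100*m/n = 100*90/305 ≈ 29.5082.
floor = 29.

29


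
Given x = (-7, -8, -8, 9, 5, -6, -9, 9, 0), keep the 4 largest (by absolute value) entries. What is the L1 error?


Sorted |x_i| descending: [9, 9, 9, 8, 8, 7, 6, 5, 0]
Keep top 4: [9, 9, 9, 8]
Tail entries: [8, 7, 6, 5, 0]
L1 error = sum of tail = 26.

26


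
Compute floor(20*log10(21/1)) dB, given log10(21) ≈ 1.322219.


||x||/||e|| = 21/1 = 21.
log10(21) ≈ 1.322219.
20*log10(||x||/||e||) ≈ 20*1.322219 = 26.44438.
floor(26.44438) = 26.

26


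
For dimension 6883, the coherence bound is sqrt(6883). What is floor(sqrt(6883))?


82^2 = 6724 <= 6883 < 6889 = 83^2, so 82 <= sqrt(6883) < 83.
floor(sqrt(6883)) = 82.

82


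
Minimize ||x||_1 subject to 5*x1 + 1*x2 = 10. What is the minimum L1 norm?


Axis intercepts:
  x1 = 2, x2 = 0: L1 = 2
  x1 = 0, x2 = 10: L1 = 10
x* = (2, 0)
||x*||_1 = 2.

2


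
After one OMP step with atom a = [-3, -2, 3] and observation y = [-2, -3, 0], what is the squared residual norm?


a^T a = 22.
a^T y = 12.
coeff = 12/22 = 6/11.
||r||^2 = 71/11.

71/11


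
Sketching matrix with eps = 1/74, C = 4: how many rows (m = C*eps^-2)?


1/eps = 74.
(1/eps)^2 = 5476.
m = 4*5476 = 21904.

21904


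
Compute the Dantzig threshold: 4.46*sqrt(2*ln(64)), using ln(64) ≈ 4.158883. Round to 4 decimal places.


ln(64) ≈ 4.158883.
2*ln(n) ≈ 8.317766.
sqrt(2*ln(n)) ≈ sqrt(8.317766) ≈ 2.884054.
threshold ≈ 4.46*2.884054 = 12.86288084 ≈ 12.8629.

12.8629


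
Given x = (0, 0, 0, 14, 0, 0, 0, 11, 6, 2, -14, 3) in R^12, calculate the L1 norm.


Non-zero entries: [(3, 14), (7, 11), (8, 6), (9, 2), (10, -14), (11, 3)]
Absolute values: [14, 11, 6, 2, 14, 3]
||x||_1 = sum = 50.

50


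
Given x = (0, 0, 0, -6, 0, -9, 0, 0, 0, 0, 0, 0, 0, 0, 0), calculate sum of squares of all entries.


Non-zero entries: [(3, -6), (5, -9)]
Squares: [36, 81]
||x||_2^2 = sum = 117.

117


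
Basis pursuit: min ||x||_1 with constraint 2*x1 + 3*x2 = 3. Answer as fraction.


Axis intercepts:
  x1 = 3/2, x2 = 0: L1 = 3/2
  x1 = 0, x2 = 1: L1 = 1
x* = (0, 1)
||x*||_1 = 1.

1


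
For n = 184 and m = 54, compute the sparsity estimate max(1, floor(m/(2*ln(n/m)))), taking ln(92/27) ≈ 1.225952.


n/m = 184/54 = 92/27.
ln(n/m) ≈ 1.225952.
2*ln(n/m) ≈ 2.451904.
m/(2*ln(n/m)) ≈ 54/2.451904 ≈ 22.0237.
floor = 22.
k_max = max(1, 22) = 22.

22


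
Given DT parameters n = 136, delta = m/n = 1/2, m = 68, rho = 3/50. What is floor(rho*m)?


m = 1/2*136 = 68.
rho = 3/50.
rho*m = 3/50*68 = 4.08.
k = floor(4.08) = 4.

4


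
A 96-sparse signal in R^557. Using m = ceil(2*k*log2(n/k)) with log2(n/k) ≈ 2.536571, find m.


log2(n/k) = log2(557/96) ≈ 2.536571.
2*k*log2(n/k) ≈ 2*96*2.536571 = 487.021632.
m = ceil(487.021632) = 488.

488


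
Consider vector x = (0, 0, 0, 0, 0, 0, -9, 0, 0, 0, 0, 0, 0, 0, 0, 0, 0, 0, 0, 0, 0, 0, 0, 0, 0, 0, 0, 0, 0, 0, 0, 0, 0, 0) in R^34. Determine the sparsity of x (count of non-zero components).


Non-zero positions: [6].
Sparsity = 1.

1


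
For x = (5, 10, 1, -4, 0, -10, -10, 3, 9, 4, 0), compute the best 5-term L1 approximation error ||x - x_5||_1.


Sorted |x_i| descending: [10, 10, 10, 9, 5, 4, 4, 3, 1, 0, 0]
Keep top 5: [10, 10, 10, 9, 5]
Tail entries: [4, 4, 3, 1, 0, 0]
L1 error = sum of tail = 12.

12


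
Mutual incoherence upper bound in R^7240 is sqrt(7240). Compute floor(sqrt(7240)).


85^2 = 7225 <= 7240 < 7396 = 86^2, so 85 <= sqrt(7240) < 86.
floor(sqrt(7240)) = 85.

85


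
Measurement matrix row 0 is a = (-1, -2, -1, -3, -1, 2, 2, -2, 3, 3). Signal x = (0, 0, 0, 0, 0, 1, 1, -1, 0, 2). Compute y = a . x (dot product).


Non-zero terms: ['2*1', '2*1', '-2*-1', '3*2']
Products: [2, 2, 2, 6]
y = sum = 12.

12


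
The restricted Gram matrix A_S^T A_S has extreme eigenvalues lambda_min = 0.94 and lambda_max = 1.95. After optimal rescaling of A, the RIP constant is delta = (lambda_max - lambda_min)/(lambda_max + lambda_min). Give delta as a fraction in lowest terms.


lambda_max - lambda_min = 1.95 - 0.94 = 1.01.
lambda_max + lambda_min = 1.95 + 0.94 = 2.89.
delta = 1.01/2.89 = 101/289.

101/289


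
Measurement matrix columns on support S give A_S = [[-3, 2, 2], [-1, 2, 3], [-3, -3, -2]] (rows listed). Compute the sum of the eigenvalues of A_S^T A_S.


Sum of eigenvalues of A_S^T A_S = trace(A_S^T A_S) = sum of squared column norms of A_S.
A_S^T A_S diagonal: [19, 17, 17].
trace = 19 + 17 + 17 = 53.

53


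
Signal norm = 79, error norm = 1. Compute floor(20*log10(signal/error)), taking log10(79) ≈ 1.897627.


||x||/||e|| = 79/1 = 79.
log10(79) ≈ 1.897627.
20*log10(||x||/||e||) ≈ 20*1.897627 = 37.95254.
floor(37.95254) = 37.

37


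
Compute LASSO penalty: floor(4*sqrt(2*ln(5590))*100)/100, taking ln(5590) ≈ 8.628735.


ln(5590) ≈ 8.628735.
2*ln(n) ≈ 17.25747.
sqrt(2*ln(n)) ≈ sqrt(17.25747) ≈ 4.154211.
lambda ≈ 4*4.154211 = 16.616844.
floor(lambda*100)/100 = 16.61.

16.61


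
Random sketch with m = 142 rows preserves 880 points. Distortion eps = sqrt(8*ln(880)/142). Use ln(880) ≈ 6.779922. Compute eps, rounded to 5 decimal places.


ln(880) ≈ 6.779922.
8*ln(N)/m ≈ 8*6.779922/142 ≈ 0.38196744.
eps = sqrt(0.38196744) ≈ 0.6180351 ≈ 0.61804.

0.61804


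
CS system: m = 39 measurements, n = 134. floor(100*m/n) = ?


100*m/n = 100*39/134 ≈ 29.1045.
floor = 29.

29


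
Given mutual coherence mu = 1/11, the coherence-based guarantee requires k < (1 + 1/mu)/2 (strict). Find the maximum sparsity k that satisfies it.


1/mu = 11.
1 + 1/mu = 12.
(1 + 1/mu)/2 = 6 is an integer and the inequality is strict, so k_max = 6 - 1 = 5.

5
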